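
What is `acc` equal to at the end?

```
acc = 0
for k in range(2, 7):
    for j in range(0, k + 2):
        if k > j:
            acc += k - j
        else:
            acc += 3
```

85

k=2,j=0: 2>0, acc = 0+2 = 2
k=2,j=1: 2>1, acc = 2+1 = 3
k=2,j=2: not 2>2, acc = 3+3 = 6
k=2,j=3: not 2>3, acc = 6+3 = 9
k=3,j=0: 3>0, acc = 9+3 = 12
k=3,j=1: 3>1, acc = 12+2 = 14
k=3,j=2: 3>2, acc = 14+1 = 15
k=3,j=3: not 3>3, acc = 15+3 = 18
k=3,j=4: not 3>4, acc = 18+3 = 21
k=4,j=0: 4>0, acc = 21+4 = 25
k=4,j=1: 4>1, acc = 25+3 = 28
k=4,j=2: 4>2, acc = 28+2 = 30
k=4,j=3: 4>3, acc = 30+1 = 31
k=4,j=4: not 4>4, acc = 31+3 = 34
k=4,j=5: not 4>5, acc = 34+3 = 37
k=5,j=0: 5>0, acc = 37+5 = 42
k=5,j=1: 5>1, acc = 42+4 = 46
k=5,j=2: 5>2, acc = 46+3 = 49
k=5,j=3: 5>3, acc = 49+2 = 51
k=5,j=4: 5>4, acc = 51+1 = 52
k=5,j=5: not 5>5, acc = 52+3 = 55
k=5,j=6: not 5>6, acc = 55+3 = 58
k=6,j=0: 6>0, acc = 58+6 = 64
k=6,j=1: 6>1, acc = 64+5 = 69
k=6,j=2: 6>2, acc = 69+4 = 73
k=6,j=3: 6>3, acc = 73+3 = 76
k=6,j=4: 6>4, acc = 76+2 = 78
k=6,j=5: 6>5, acc = 78+1 = 79
k=6,j=6: not 6>6, acc = 79+3 = 82
k=6,j=7: not 6>7, acc = 82+3 = 85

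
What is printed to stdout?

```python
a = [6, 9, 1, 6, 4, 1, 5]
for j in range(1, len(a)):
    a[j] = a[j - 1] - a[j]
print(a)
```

j=1: a[1] = 6-9 = -3 → [6, -3, 1, 6, 4, 1, 5]
j=2: a[2] = (-3)-1 = -4 → [6, -3, -4, 6, 4, 1, 5]
j=3: a[3] = (-4)-6 = -10 → [6, -3, -4, -10, 4, 1, 5]
j=4: a[4] = (-10)-4 = -14 → [6, -3, -4, -10, -14, 1, 5]
j=5: a[5] = (-14)-1 = -15 → [6, -3, -4, -10, -14, -15, 5]
j=6: a[6] = (-15)-5 = -20 → [6, -3, -4, -10, -14, -15, -20]

[6, -3, -4, -10, -14, -15, -20]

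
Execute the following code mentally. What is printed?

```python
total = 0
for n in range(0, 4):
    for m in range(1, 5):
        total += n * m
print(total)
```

n=0,m=1: total = 0+0 = 0
n=0,m=2: total = 0+0 = 0
n=0,m=3: total = 0+0 = 0
n=0,m=4: total = 0+0 = 0
n=1,m=1: total = 0+1 = 1
n=1,m=2: total = 1+2 = 3
n=1,m=3: total = 3+3 = 6
n=1,m=4: total = 6+4 = 10
n=2,m=1: total = 10+2 = 12
n=2,m=2: total = 12+4 = 16
n=2,m=3: total = 16+6 = 22
n=2,m=4: total = 22+8 = 30
n=3,m=1: total = 30+3 = 33
n=3,m=2: total = 33+6 = 39
n=3,m=3: total = 39+9 = 48
n=3,m=4: total = 48+12 = 60

60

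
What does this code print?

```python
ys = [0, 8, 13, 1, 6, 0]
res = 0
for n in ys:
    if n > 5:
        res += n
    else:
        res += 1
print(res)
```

30

n=0: not >5, res = 0+1 = 1
n=8: >5, res = 1+8 = 9
n=13: >5, res = 9+13 = 22
n=1: not >5, res = 22+1 = 23
n=6: >5, res = 23+6 = 29
n=0: not >5, res = 29+1 = 30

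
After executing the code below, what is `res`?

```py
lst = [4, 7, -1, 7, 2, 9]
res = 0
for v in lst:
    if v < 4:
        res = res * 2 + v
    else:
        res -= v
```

-67

v=4: not <4, res = 0-4 = -4
v=7: not <4, res = (-4)-7 = -11
v=-1: <4, res = (-11)*2+(-1) = -23
v=7: not <4, res = (-23)-7 = -30
v=2: <4, res = (-30)*2+2 = -58
v=9: not <4, res = (-58)-9 = -67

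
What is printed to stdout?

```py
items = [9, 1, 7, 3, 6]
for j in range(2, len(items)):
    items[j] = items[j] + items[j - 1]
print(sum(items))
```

j=2: items[2] = 7+1 = 8 → [9, 1, 8, 3, 6]
j=3: items[3] = 3+8 = 11 → [9, 1, 8, 11, 6]
j=4: items[4] = 6+11 = 17 → [9, 1, 8, 11, 17]
sum = 46

46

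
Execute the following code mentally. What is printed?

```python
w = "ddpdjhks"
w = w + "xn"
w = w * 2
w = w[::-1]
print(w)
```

nxskhjdpddnxskhjdpdd

+ 'xn' → 'ddpdjhksxn'
repeat ×2 → 'ddpdjhksxnddpdjhksxn'
reverse → 'nxskhjdpddnxskhjdpdd'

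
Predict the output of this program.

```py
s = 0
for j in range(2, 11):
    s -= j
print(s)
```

j=2: s = 0-2 = -2
j=3: s = (-2)-3 = -5
j=4: s = (-5)-4 = -9
j=5: s = (-9)-5 = -14
j=6: s = (-14)-6 = -20
j=7: s = (-20)-7 = -27
j=8: s = (-27)-8 = -35
j=9: s = (-35)-9 = -44
j=10: s = (-44)-10 = -54

-54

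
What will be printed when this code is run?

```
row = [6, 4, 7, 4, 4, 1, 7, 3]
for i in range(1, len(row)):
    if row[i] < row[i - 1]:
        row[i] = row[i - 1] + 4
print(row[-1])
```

34

i=1: 4<6, row[1] = 6+4 = 10 → [6, 10, 7, 4, 4, 1, 7, 3]
i=2: 7<10, row[2] = 10+4 = 14 → [6, 10, 14, 4, 4, 1, 7, 3]
i=3: 4<14, row[3] = 14+4 = 18 → [6, 10, 14, 18, 4, 1, 7, 3]
i=4: 4<18, row[4] = 18+4 = 22 → [6, 10, 14, 18, 22, 1, 7, 3]
i=5: 1<22, row[5] = 22+4 = 26 → [6, 10, 14, 18, 22, 26, 7, 3]
i=6: 7<26, row[6] = 26+4 = 30 → [6, 10, 14, 18, 22, 26, 30, 3]
i=7: 3<30, row[7] = 30+4 = 34 → [6, 10, 14, 18, 22, 26, 30, 34]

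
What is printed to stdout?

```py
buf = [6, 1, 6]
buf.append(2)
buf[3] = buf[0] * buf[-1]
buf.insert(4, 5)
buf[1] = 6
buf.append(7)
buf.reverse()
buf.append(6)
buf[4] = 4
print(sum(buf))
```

46

append 2 → [6, 1, 6, 2]
buf[3] = buf[0]*buf[-1] = 6*2 = 12 → [6, 1, 6, 12]
insert 5 at 4 → [6, 1, 6, 12, 5]
buf[1] = 6 → [6, 6, 6, 12, 5]
append 7 → [6, 6, 6, 12, 5, 7]
reverse → [7, 5, 12, 6, 6, 6]
append 6 → [7, 5, 12, 6, 6, 6, 6]
buf[4] = 4 → [7, 5, 12, 6, 4, 6, 6]
sum = 46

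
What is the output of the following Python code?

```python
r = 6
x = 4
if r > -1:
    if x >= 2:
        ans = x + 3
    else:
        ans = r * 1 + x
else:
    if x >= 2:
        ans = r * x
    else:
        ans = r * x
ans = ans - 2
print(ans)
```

5

r=6, x=4
r > -1 is True; x >= 2 is True
→ ans = x + 3 = 7
ans = 7-2 = 5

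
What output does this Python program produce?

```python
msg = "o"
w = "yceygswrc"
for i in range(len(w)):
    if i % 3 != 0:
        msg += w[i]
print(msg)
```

ocegsrc

i=0: skip
i=1: add 'c' → 'oc'
i=2: add 'e' → 'oce'
i=3: skip
i=4: add 'g' → 'oceg'
i=5: add 's' → 'ocegs'
i=6: skip
i=7: add 'r' → 'ocegsr'
i=8: add 'c' → 'ocegsrc'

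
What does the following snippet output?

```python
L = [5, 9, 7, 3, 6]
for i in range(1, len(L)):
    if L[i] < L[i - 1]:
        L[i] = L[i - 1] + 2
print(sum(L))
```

i=1: 9>=5, unchanged → [5, 9, 7, 3, 6]
i=2: 7<9, L[2] = 9+2 = 11 → [5, 9, 11, 3, 6]
i=3: 3<11, L[3] = 11+2 = 13 → [5, 9, 11, 13, 6]
i=4: 6<13, L[4] = 13+2 = 15 → [5, 9, 11, 13, 15]
sum = 53

53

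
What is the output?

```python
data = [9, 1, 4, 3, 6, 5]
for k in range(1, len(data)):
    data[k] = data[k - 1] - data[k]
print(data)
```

[9, 8, 4, 1, -5, -10]

k=1: data[1] = 9-1 = 8 → [9, 8, 4, 3, 6, 5]
k=2: data[2] = 8-4 = 4 → [9, 8, 4, 3, 6, 5]
k=3: data[3] = 4-3 = 1 → [9, 8, 4, 1, 6, 5]
k=4: data[4] = 1-6 = -5 → [9, 8, 4, 1, -5, 5]
k=5: data[5] = (-5)-5 = -10 → [9, 8, 4, 1, -5, -10]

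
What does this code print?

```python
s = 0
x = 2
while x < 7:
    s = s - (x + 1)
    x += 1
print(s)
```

-25

x=2: s = 0-3 = -3
x=3: s = (-3)-4 = -7
x=4: s = (-7)-5 = -12
x=5: s = (-12)-6 = -18
x=6: s = (-18)-7 = -25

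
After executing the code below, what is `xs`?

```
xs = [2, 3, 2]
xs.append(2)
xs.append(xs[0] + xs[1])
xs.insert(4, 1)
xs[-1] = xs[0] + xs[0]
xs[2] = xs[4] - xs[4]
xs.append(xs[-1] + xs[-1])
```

append 2 → [2, 3, 2, 2]
append xs[0]+xs[1] = 2+3 = 5 → [2, 3, 2, 2, 5]
insert 1 at 4 → [2, 3, 2, 2, 1, 5]
xs[-1] = xs[0]+xs[0] = 2+2 = 4 → [2, 3, 2, 2, 1, 4]
xs[2] = xs[4]-xs[4] = 1-1 = 0 → [2, 3, 0, 2, 1, 4]
append xs[-1]+xs[-1] = 4+4 = 8 → [2, 3, 0, 2, 1, 4, 8]

[2, 3, 0, 2, 1, 4, 8]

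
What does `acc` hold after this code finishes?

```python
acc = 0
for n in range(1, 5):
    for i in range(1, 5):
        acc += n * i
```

n=1,i=1: acc = 0+1 = 1
n=1,i=2: acc = 1+2 = 3
n=1,i=3: acc = 3+3 = 6
n=1,i=4: acc = 6+4 = 10
n=2,i=1: acc = 10+2 = 12
n=2,i=2: acc = 12+4 = 16
n=2,i=3: acc = 16+6 = 22
n=2,i=4: acc = 22+8 = 30
n=3,i=1: acc = 30+3 = 33
n=3,i=2: acc = 33+6 = 39
n=3,i=3: acc = 39+9 = 48
n=3,i=4: acc = 48+12 = 60
n=4,i=1: acc = 60+4 = 64
n=4,i=2: acc = 64+8 = 72
n=4,i=3: acc = 72+12 = 84
n=4,i=4: acc = 84+16 = 100

100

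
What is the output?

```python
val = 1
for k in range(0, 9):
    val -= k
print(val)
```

k=0: val = 1-0 = 1
k=1: val = 1-1 = 0
k=2: val = 0-2 = -2
k=3: val = (-2)-3 = -5
k=4: val = (-5)-4 = -9
k=5: val = (-9)-5 = -14
k=6: val = (-14)-6 = -20
k=7: val = (-20)-7 = -27
k=8: val = (-27)-8 = -35

-35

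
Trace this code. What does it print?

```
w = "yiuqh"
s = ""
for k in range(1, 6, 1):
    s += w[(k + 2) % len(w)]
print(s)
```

k=1: add w[3]='q' → 'q'
k=2: add w[4]='h' → 'qh'
k=3: add w[0]='y' → 'qhy'
k=4: add w[1]='i' → 'qhyi'
k=5: add w[2]='u' → 'qhyiu'

qhyiu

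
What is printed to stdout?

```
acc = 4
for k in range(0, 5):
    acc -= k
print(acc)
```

k=0: acc = 4-0 = 4
k=1: acc = 4-1 = 3
k=2: acc = 3-2 = 1
k=3: acc = 1-3 = -2
k=4: acc = (-2)-4 = -6

-6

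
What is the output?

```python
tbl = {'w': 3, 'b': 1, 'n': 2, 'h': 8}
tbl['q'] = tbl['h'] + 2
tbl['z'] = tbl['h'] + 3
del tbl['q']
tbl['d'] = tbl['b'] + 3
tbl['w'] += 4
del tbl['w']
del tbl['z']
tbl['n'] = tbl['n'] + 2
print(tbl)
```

{'b': 1, 'n': 4, 'h': 8, 'd': 4}

tbl['q'] = tbl['h']+2 = 10 → {'w': 3, 'b': 1, 'n': 2, 'h': 8, 'q': 10}
tbl['z'] = tbl['h']+3 = 11 → {'w': 3, 'b': 1, 'n': 2, 'h': 8, 'q': 10, 'z': 11}
del 'q' → {'w': 3, 'b': 1, 'n': 2, 'h': 8, 'z': 11}
tbl['d'] = tbl['b']+3 = 4 → {'w': 3, 'b': 1, 'n': 2, 'h': 8, 'z': 11, 'd': 4}
tbl['w'] = 3+4 = 7 → {'w': 7, 'b': 1, 'n': 2, 'h': 8, 'z': 11, 'd': 4}
del 'w' → {'b': 1, 'n': 2, 'h': 8, 'z': 11, 'd': 4}
del 'z' → {'b': 1, 'n': 2, 'h': 8, 'd': 4}
tbl['n'] = tbl['n']+2 = 4 → {'b': 1, 'n': 4, 'h': 8, 'd': 4}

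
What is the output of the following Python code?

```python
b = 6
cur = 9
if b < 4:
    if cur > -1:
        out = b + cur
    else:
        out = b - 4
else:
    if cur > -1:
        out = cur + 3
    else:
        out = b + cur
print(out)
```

12

b=6, cur=9
b < 4 is False; cur > -1 is True
→ out = cur + 3 = 12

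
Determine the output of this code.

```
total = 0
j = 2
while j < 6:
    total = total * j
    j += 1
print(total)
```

j=2: total = 0*2 = 0
j=3: total = 0*3 = 0
j=4: total = 0*4 = 0
j=5: total = 0*5 = 0

0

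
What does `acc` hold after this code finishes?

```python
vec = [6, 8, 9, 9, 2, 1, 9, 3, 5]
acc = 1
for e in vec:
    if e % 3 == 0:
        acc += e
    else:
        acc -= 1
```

33

e=6: %3==0, acc = 1+6 = 7
e=8: not %3==0, acc = 7-1 = 6
e=9: %3==0, acc = 6+9 = 15
e=9: %3==0, acc = 15+9 = 24
e=2: not %3==0, acc = 24-1 = 23
e=1: not %3==0, acc = 23-1 = 22
e=9: %3==0, acc = 22+9 = 31
e=3: %3==0, acc = 31+3 = 34
e=5: not %3==0, acc = 34-1 = 33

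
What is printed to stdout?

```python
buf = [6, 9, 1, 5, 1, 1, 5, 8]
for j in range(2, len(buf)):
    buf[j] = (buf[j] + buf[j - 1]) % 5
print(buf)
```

[6, 9, 0, 0, 1, 2, 2, 0]

j=2: buf[2] = (1+9)%5 = 0 → [6, 9, 0, 5, 1, 1, 5, 8]
j=3: buf[3] = (5+0)%5 = 0 → [6, 9, 0, 0, 1, 1, 5, 8]
j=4: buf[4] = (1+0)%5 = 1 → [6, 9, 0, 0, 1, 1, 5, 8]
j=5: buf[5] = (1+1)%5 = 2 → [6, 9, 0, 0, 1, 2, 5, 8]
j=6: buf[6] = (5+2)%5 = 2 → [6, 9, 0, 0, 1, 2, 2, 8]
j=7: buf[7] = (8+2)%5 = 0 → [6, 9, 0, 0, 1, 2, 2, 0]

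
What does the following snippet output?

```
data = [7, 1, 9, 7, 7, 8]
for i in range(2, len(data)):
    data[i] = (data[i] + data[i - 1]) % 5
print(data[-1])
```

i=2: data[2] = (9+1)%5 = 0 → [7, 1, 0, 7, 7, 8]
i=3: data[3] = (7+0)%5 = 2 → [7, 1, 0, 2, 7, 8]
i=4: data[4] = (7+2)%5 = 4 → [7, 1, 0, 2, 4, 8]
i=5: data[5] = (8+4)%5 = 2 → [7, 1, 0, 2, 4, 2]

2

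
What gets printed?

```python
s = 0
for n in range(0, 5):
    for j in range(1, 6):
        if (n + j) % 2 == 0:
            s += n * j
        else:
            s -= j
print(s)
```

33

n=0,j=1: odd sum, s = 0-1 = -1
n=0,j=2: even sum, s = (-1)+0 = -1
n=0,j=3: odd sum, s = (-1)-3 = -4
n=0,j=4: even sum, s = (-4)+0 = -4
n=0,j=5: odd sum, s = (-4)-5 = -9
n=1,j=1: even sum, s = (-9)+1 = -8
n=1,j=2: odd sum, s = (-8)-2 = -10
n=1,j=3: even sum, s = (-10)+3 = -7
n=1,j=4: odd sum, s = (-7)-4 = -11
n=1,j=5: even sum, s = (-11)+5 = -6
n=2,j=1: odd sum, s = (-6)-1 = -7
n=2,j=2: even sum, s = (-7)+4 = -3
n=2,j=3: odd sum, s = (-3)-3 = -6
n=2,j=4: even sum, s = (-6)+8 = 2
n=2,j=5: odd sum, s = 2-5 = -3
n=3,j=1: even sum, s = (-3)+3 = 0
n=3,j=2: odd sum, s = 0-2 = -2
n=3,j=3: even sum, s = (-2)+9 = 7
n=3,j=4: odd sum, s = 7-4 = 3
n=3,j=5: even sum, s = 3+15 = 18
n=4,j=1: odd sum, s = 18-1 = 17
n=4,j=2: even sum, s = 17+8 = 25
n=4,j=3: odd sum, s = 25-3 = 22
n=4,j=4: even sum, s = 22+16 = 38
n=4,j=5: odd sum, s = 38-5 = 33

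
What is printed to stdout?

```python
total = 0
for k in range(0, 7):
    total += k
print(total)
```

21

k=0: total = 0+0 = 0
k=1: total = 0+1 = 1
k=2: total = 1+2 = 3
k=3: total = 3+3 = 6
k=4: total = 6+4 = 10
k=5: total = 10+5 = 15
k=6: total = 15+6 = 21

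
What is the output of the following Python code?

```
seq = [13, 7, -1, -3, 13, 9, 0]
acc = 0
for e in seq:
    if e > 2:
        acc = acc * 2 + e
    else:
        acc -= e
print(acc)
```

e=13: >2, acc = 0*2+13 = 13
e=7: >2, acc = 13*2+7 = 33
e=-1: not >2, acc = 33-(-1) = 34
e=-3: not >2, acc = 34-(-3) = 37
e=13: >2, acc = 37*2+13 = 87
e=9: >2, acc = 87*2+9 = 183
e=0: not >2, acc = 183-0 = 183

183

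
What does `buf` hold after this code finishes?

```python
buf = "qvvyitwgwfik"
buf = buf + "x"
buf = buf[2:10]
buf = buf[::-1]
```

'fwgwtiyv'

+ 'x' → 'qvvyitwgwfikx'
slice [2:10] → 'vyitwgwf'
reverse → 'fwgwtiyv'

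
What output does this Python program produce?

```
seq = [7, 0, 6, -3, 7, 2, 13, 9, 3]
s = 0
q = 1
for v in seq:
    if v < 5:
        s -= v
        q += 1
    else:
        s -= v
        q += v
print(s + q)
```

v=7: not <5, s = 0-7 = -7; q=8
v=0: <5, s = (-7)-0 = -7; q=9
v=6: not <5, s = (-7)-6 = -13; q=15
v=-3: <5, s = (-13)-(-3) = -10; q=16
v=7: not <5, s = (-10)-7 = -17; q=23
v=2: <5, s = (-17)-2 = -19; q=24
v=13: not <5, s = (-19)-13 = -32; q=37
v=9: not <5, s = (-32)-9 = -41; q=46
v=3: <5, s = (-41)-3 = -44; q=47
s+q = (-44)+47 = 3

3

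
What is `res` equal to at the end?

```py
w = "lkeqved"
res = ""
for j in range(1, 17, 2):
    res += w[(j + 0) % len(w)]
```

j=1: add w[1]='k' → 'k'
j=3: add w[3]='q' → 'kq'
j=5: add w[5]='e' → 'kqe'
j=7: add w[0]='l' → 'kqel'
j=9: add w[2]='e' → 'kqele'
j=11: add w[4]='v' → 'kqelev'
j=13: add w[6]='d' → 'kqelevd'
j=15: add w[1]='k' → 'kqelevdk'

'kqelevdk'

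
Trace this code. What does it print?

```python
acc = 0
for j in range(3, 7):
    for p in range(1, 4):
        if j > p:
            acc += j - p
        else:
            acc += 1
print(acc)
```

j=3,p=1: 3>1, acc = 0+2 = 2
j=3,p=2: 3>2, acc = 2+1 = 3
j=3,p=3: not 3>3, acc = 3+1 = 4
j=4,p=1: 4>1, acc = 4+3 = 7
j=4,p=2: 4>2, acc = 7+2 = 9
j=4,p=3: 4>3, acc = 9+1 = 10
j=5,p=1: 5>1, acc = 10+4 = 14
j=5,p=2: 5>2, acc = 14+3 = 17
j=5,p=3: 5>3, acc = 17+2 = 19
j=6,p=1: 6>1, acc = 19+5 = 24
j=6,p=2: 6>2, acc = 24+4 = 28
j=6,p=3: 6>3, acc = 28+3 = 31

31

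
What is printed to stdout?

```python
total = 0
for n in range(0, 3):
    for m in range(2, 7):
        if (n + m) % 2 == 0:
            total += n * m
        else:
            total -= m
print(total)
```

n=0,m=2: even sum, total = 0+0 = 0
n=0,m=3: odd sum, total = 0-3 = -3
n=0,m=4: even sum, total = (-3)+0 = -3
n=0,m=5: odd sum, total = (-3)-5 = -8
n=0,m=6: even sum, total = (-8)+0 = -8
n=1,m=2: odd sum, total = (-8)-2 = -10
n=1,m=3: even sum, total = (-10)+3 = -7
n=1,m=4: odd sum, total = (-7)-4 = -11
n=1,m=5: even sum, total = (-11)+5 = -6
n=1,m=6: odd sum, total = (-6)-6 = -12
n=2,m=2: even sum, total = (-12)+4 = -8
n=2,m=3: odd sum, total = (-8)-3 = -11
n=2,m=4: even sum, total = (-11)+8 = -3
n=2,m=5: odd sum, total = (-3)-5 = -8
n=2,m=6: even sum, total = (-8)+12 = 4

4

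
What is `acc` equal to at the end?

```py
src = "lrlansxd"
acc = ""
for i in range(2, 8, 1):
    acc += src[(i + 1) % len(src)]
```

'ansxdl'

i=2: add src[3]='a' → 'a'
i=3: add src[4]='n' → 'an'
i=4: add src[5]='s' → 'ans'
i=5: add src[6]='x' → 'ansx'
i=6: add src[7]='d' → 'ansxd'
i=7: add src[0]='l' → 'ansxdl'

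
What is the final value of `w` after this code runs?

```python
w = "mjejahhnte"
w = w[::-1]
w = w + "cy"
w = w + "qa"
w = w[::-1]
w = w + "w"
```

'aqycmjejahhntew'

reverse → 'etnhhajejm'
+ 'cy' → 'etnhhajejmcy'
+ 'qa' → 'etnhhajejmcyqa'
reverse → 'aqycmjejahhnte'
+ 'w' → 'aqycmjejahhntew'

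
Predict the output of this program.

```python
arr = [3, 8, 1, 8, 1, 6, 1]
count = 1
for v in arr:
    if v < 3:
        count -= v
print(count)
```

v=3: not <3
v=8: not <3
v=1: <3, count = 1-1 = 0
v=8: not <3
v=1: <3, count = 0-1 = -1
v=6: not <3
v=1: <3, count = (-1)-1 = -2

-2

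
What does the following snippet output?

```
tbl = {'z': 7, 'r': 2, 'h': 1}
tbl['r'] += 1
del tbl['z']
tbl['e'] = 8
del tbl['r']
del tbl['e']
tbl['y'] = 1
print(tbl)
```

tbl['r'] = 2+1 = 3 → {'z': 7, 'r': 3, 'h': 1}
del 'z' → {'r': 3, 'h': 1}
tbl['e'] = 8 → {'r': 3, 'h': 1, 'e': 8}
del 'r' → {'h': 1, 'e': 8}
del 'e' → {'h': 1}
tbl['y'] = 1 → {'h': 1, 'y': 1}

{'h': 1, 'y': 1}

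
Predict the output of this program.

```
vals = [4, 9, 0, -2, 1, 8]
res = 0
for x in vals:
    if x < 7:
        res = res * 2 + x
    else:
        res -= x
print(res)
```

x=4: <7, res = 0*2+4 = 4
x=9: not <7, res = 4-9 = -5
x=0: <7, res = (-5)*2+0 = -10
x=-2: <7, res = (-10)*2+(-2) = -22
x=1: <7, res = (-22)*2+1 = -43
x=8: not <7, res = (-43)-8 = -51

-51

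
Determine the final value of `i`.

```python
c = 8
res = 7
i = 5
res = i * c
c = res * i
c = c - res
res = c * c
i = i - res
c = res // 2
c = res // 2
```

res = 5*8 = 40
c = 40*5 = 200
c = 200-40 = 160
res = 160*160 = 25600
i = 5-25600 = -25595
c = 25600//2 = 12800
c = 25600//2 = 12800

-25595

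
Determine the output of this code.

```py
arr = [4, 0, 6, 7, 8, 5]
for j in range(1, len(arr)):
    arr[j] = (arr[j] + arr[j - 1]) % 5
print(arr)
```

[4, 4, 0, 2, 0, 0]

j=1: arr[1] = (0+4)%5 = 4 → [4, 4, 6, 7, 8, 5]
j=2: arr[2] = (6+4)%5 = 0 → [4, 4, 0, 7, 8, 5]
j=3: arr[3] = (7+0)%5 = 2 → [4, 4, 0, 2, 8, 5]
j=4: arr[4] = (8+2)%5 = 0 → [4, 4, 0, 2, 0, 5]
j=5: arr[5] = (5+0)%5 = 0 → [4, 4, 0, 2, 0, 0]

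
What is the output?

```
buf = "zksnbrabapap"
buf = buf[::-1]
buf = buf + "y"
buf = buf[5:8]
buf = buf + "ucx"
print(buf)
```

reverse → 'papabarbnskz'
+ 'y' → 'papabarbnskzy'
slice [5:8] → 'arb'
+ 'ucx' → 'arbucx'

arbucx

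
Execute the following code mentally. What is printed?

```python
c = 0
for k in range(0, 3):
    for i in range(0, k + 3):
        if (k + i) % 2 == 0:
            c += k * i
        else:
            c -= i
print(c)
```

k=0,i=0: even sum, c = 0+0 = 0
k=0,i=1: odd sum, c = 0-1 = -1
k=0,i=2: even sum, c = (-1)+0 = -1
k=1,i=0: odd sum, c = (-1)-0 = -1
k=1,i=1: even sum, c = (-1)+1 = 0
k=1,i=2: odd sum, c = 0-2 = -2
k=1,i=3: even sum, c = (-2)+3 = 1
k=2,i=0: even sum, c = 1+0 = 1
k=2,i=1: odd sum, c = 1-1 = 0
k=2,i=2: even sum, c = 0+4 = 4
k=2,i=3: odd sum, c = 4-3 = 1
k=2,i=4: even sum, c = 1+8 = 9

9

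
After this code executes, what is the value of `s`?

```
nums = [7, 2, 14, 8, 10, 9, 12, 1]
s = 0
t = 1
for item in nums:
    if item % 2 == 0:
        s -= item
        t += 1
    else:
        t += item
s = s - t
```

item=7: not even; t=8
item=2: even, s = 0-2 = -2; t=9
item=14: even, s = (-2)-14 = -16; t=10
item=8: even, s = (-16)-8 = -24; t=11
item=10: even, s = (-24)-10 = -34; t=12
item=9: not even; t=21
item=12: even, s = (-34)-12 = -46; t=22
item=1: not even; t=23
s-t = (-46)-23 = -69

-69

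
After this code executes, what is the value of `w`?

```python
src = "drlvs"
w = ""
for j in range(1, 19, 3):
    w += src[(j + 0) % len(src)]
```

'rsldvr'

j=1: add src[1]='r' → 'r'
j=4: add src[4]='s' → 'rs'
j=7: add src[2]='l' → 'rsl'
j=10: add src[0]='d' → 'rsld'
j=13: add src[3]='v' → 'rsldv'
j=16: add src[1]='r' → 'rsldvr'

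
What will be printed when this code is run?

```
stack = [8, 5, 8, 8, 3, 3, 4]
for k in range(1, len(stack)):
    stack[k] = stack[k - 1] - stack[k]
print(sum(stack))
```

-65

k=1: stack[1] = 8-5 = 3 → [8, 3, 8, 8, 3, 3, 4]
k=2: stack[2] = 3-8 = -5 → [8, 3, -5, 8, 3, 3, 4]
k=3: stack[3] = (-5)-8 = -13 → [8, 3, -5, -13, 3, 3, 4]
k=4: stack[4] = (-13)-3 = -16 → [8, 3, -5, -13, -16, 3, 4]
k=5: stack[5] = (-16)-3 = -19 → [8, 3, -5, -13, -16, -19, 4]
k=6: stack[6] = (-19)-4 = -23 → [8, 3, -5, -13, -16, -19, -23]
sum = -65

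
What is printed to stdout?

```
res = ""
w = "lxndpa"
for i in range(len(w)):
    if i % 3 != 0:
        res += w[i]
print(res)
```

xnpa

i=0: skip
i=1: add 'x' → 'x'
i=2: add 'n' → 'xn'
i=3: skip
i=4: add 'p' → 'xnp'
i=5: add 'a' → 'xnpa'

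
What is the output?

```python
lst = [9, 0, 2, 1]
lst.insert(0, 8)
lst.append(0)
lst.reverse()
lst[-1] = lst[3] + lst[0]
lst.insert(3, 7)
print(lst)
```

insert 8 at 0 → [8, 9, 0, 2, 1]
append 0 → [8, 9, 0, 2, 1, 0]
reverse → [0, 1, 2, 0, 9, 8]
lst[-1] = lst[3]+lst[0] = 0+0 = 0 → [0, 1, 2, 0, 9, 0]
insert 7 at 3 → [0, 1, 2, 7, 0, 9, 0]

[0, 1, 2, 7, 0, 9, 0]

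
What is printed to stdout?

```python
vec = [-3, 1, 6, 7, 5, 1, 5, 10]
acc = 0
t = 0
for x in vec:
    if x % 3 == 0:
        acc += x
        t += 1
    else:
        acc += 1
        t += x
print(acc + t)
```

40

x=-3: %3==0, acc = 0+(-3) = -3; t=1
x=1: not %3==0, acc = (-3)+1 = -2; t=2
x=6: %3==0, acc = (-2)+6 = 4; t=3
x=7: not %3==0, acc = 4+1 = 5; t=10
x=5: not %3==0, acc = 5+1 = 6; t=15
x=1: not %3==0, acc = 6+1 = 7; t=16
x=5: not %3==0, acc = 7+1 = 8; t=21
x=10: not %3==0, acc = 8+1 = 9; t=31
acc+t = 9+31 = 40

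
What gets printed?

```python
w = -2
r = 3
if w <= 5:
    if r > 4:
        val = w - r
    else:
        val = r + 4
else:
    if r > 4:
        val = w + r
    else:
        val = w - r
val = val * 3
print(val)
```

21

w=-2, r=3
w <= 5 is True; r > 4 is False
→ val = r + 4 = 7
val = 7*3 = 21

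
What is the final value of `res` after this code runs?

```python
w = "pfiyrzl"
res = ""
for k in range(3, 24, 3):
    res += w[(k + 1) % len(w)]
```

'rpylizf'

k=3: add w[4]='r' → 'r'
k=6: add w[0]='p' → 'rp'
k=9: add w[3]='y' → 'rpy'
k=12: add w[6]='l' → 'rpyl'
k=15: add w[2]='i' → 'rpyli'
k=18: add w[5]='z' → 'rpyliz'
k=21: add w[1]='f' → 'rpylizf'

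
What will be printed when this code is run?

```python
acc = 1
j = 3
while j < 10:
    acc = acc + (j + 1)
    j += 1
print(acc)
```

50

j=3: acc = 1+4 = 5
j=4: acc = 5+5 = 10
j=5: acc = 10+6 = 16
j=6: acc = 16+7 = 23
j=7: acc = 23+8 = 31
j=8: acc = 31+9 = 40
j=9: acc = 40+10 = 50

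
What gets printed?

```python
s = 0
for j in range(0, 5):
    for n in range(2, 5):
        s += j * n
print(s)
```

j=0,n=2: s = 0+0 = 0
j=0,n=3: s = 0+0 = 0
j=0,n=4: s = 0+0 = 0
j=1,n=2: s = 0+2 = 2
j=1,n=3: s = 2+3 = 5
j=1,n=4: s = 5+4 = 9
j=2,n=2: s = 9+4 = 13
j=2,n=3: s = 13+6 = 19
j=2,n=4: s = 19+8 = 27
j=3,n=2: s = 27+6 = 33
j=3,n=3: s = 33+9 = 42
j=3,n=4: s = 42+12 = 54
j=4,n=2: s = 54+8 = 62
j=4,n=3: s = 62+12 = 74
j=4,n=4: s = 74+16 = 90

90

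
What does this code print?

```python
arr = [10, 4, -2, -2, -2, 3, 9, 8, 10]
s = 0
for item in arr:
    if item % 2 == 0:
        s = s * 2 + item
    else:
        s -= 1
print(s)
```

item=10: even, s = 0*2+10 = 10
item=4: even, s = 10*2+4 = 24
item=-2: even, s = 24*2+(-2) = 46
item=-2: even, s = 46*2+(-2) = 90
item=-2: even, s = 90*2+(-2) = 178
item=3: not even, s = 178-1 = 177
item=9: not even, s = 177-1 = 176
item=8: even, s = 176*2+8 = 360
item=10: even, s = 360*2+10 = 730

730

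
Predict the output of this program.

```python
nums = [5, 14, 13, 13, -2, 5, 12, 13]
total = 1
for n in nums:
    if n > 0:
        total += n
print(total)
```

76

n=5: >0, total = 1+5 = 6
n=14: >0, total = 6+14 = 20
n=13: >0, total = 20+13 = 33
n=13: >0, total = 33+13 = 46
n=-2: not >0
n=5: >0, total = 46+5 = 51
n=12: >0, total = 51+12 = 63
n=13: >0, total = 63+13 = 76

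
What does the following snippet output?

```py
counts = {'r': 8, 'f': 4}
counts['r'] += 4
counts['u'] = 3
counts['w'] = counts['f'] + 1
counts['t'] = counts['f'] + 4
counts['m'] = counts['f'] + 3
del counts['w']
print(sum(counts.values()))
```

counts['r'] = 8+4 = 12 → {'r': 12, 'f': 4}
counts['u'] = 3 → {'r': 12, 'f': 4, 'u': 3}
counts['w'] = counts['f']+1 = 5 → {'r': 12, 'f': 4, 'u': 3, 'w': 5}
counts['t'] = counts['f']+4 = 8 → {'r': 12, 'f': 4, 'u': 3, 'w': 5, 't': 8}
counts['m'] = counts['f']+3 = 7 → {'r': 12, 'f': 4, 'u': 3, 'w': 5, 't': 8, 'm': 7}
del 'w' → {'r': 12, 'f': 4, 'u': 3, 't': 8, 'm': 7}
sum of values = 34

34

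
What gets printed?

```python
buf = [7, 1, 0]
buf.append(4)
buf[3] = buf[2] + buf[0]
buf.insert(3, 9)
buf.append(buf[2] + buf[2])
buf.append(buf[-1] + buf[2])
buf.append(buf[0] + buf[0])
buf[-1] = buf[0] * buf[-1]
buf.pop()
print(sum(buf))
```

append 4 → [7, 1, 0, 4]
buf[3] = buf[2]+buf[0] = 0+7 = 7 → [7, 1, 0, 7]
insert 9 at 3 → [7, 1, 0, 9, 7]
append buf[2]+buf[2] = 0+0 = 0 → [7, 1, 0, 9, 7, 0]
append buf[-1]+buf[2] = 0+0 = 0 → [7, 1, 0, 9, 7, 0, 0]
append buf[0]+buf[0] = 7+7 = 14 → [7, 1, 0, 9, 7, 0, 0, 14]
buf[-1] = buf[0]*buf[-1] = 7*14 = 98 → [7, 1, 0, 9, 7, 0, 0, 98]
pop() removes 98 → [7, 1, 0, 9, 7, 0, 0]
sum = 24

24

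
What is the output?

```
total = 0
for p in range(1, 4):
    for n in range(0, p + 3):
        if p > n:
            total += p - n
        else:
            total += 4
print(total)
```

p=1,n=0: 1>0, total = 0+1 = 1
p=1,n=1: not 1>1, total = 1+4 = 5
p=1,n=2: not 1>2, total = 5+4 = 9
p=1,n=3: not 1>3, total = 9+4 = 13
p=2,n=0: 2>0, total = 13+2 = 15
p=2,n=1: 2>1, total = 15+1 = 16
p=2,n=2: not 2>2, total = 16+4 = 20
p=2,n=3: not 2>3, total = 20+4 = 24
p=2,n=4: not 2>4, total = 24+4 = 28
p=3,n=0: 3>0, total = 28+3 = 31
p=3,n=1: 3>1, total = 31+2 = 33
p=3,n=2: 3>2, total = 33+1 = 34
p=3,n=3: not 3>3, total = 34+4 = 38
p=3,n=4: not 3>4, total = 38+4 = 42
p=3,n=5: not 3>5, total = 42+4 = 46

46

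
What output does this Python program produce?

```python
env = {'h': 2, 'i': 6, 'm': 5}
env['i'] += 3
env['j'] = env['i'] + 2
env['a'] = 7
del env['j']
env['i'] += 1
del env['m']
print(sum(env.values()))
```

19

env['i'] = 6+3 = 9 → {'h': 2, 'i': 9, 'm': 5}
env['j'] = env['i']+2 = 11 → {'h': 2, 'i': 9, 'm': 5, 'j': 11}
env['a'] = 7 → {'h': 2, 'i': 9, 'm': 5, 'j': 11, 'a': 7}
del 'j' → {'h': 2, 'i': 9, 'm': 5, 'a': 7}
env['i'] = 9+1 = 10 → {'h': 2, 'i': 10, 'm': 5, 'a': 7}
del 'm' → {'h': 2, 'i': 10, 'a': 7}
sum of values = 19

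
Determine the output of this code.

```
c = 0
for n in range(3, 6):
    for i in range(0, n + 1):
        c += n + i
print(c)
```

n=3,i=0: c = 0+3 = 3
n=3,i=1: c = 3+4 = 7
n=3,i=2: c = 7+5 = 12
n=3,i=3: c = 12+6 = 18
n=4,i=0: c = 18+4 = 22
n=4,i=1: c = 22+5 = 27
n=4,i=2: c = 27+6 = 33
n=4,i=3: c = 33+7 = 40
n=4,i=4: c = 40+8 = 48
n=5,i=0: c = 48+5 = 53
n=5,i=1: c = 53+6 = 59
n=5,i=2: c = 59+7 = 66
n=5,i=3: c = 66+8 = 74
n=5,i=4: c = 74+9 = 83
n=5,i=5: c = 83+10 = 93

93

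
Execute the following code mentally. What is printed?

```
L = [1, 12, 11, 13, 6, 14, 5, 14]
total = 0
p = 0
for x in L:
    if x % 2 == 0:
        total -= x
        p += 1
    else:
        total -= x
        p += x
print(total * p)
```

-2584

x=1: not even, total = 0-1 = -1; p=1
x=12: even, total = (-1)-12 = -13; p=2
x=11: not even, total = (-13)-11 = -24; p=13
x=13: not even, total = (-24)-13 = -37; p=26
x=6: even, total = (-37)-6 = -43; p=27
x=14: even, total = (-43)-14 = -57; p=28
x=5: not even, total = (-57)-5 = -62; p=33
x=14: even, total = (-62)-14 = -76; p=34
total*p = (-76)*34 = -2584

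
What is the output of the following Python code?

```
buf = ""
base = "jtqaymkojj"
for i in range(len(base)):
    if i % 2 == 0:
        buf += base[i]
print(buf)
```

jqykj

i=0: add 'j' → 'j'
i=1: skip
i=2: add 'q' → 'jq'
i=3: skip
i=4: add 'y' → 'jqy'
i=5: skip
i=6: add 'k' → 'jqyk'
i=7: skip
i=8: add 'j' → 'jqykj'
i=9: skip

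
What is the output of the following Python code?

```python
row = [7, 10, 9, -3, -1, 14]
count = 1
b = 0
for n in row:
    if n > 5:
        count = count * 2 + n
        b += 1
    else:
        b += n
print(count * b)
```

n=7: >5, count = 1*2+7 = 9; b=1
n=10: >5, count = 9*2+10 = 28; b=2
n=9: >5, count = 28*2+9 = 65; b=3
n=-3: not >5; b=0
n=-1: not >5; b=-1
n=14: >5, count = 65*2+14 = 144; b=0
count*b = 144*0 = 0

0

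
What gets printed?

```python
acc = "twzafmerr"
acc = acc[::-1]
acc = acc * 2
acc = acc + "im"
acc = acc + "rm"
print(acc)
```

reverse → 'rremfazwt'
repeat ×2 → 'rremfazwtrremfazwt'
+ 'im' → 'rremfazwtrremfazwtim'
+ 'rm' → 'rremfazwtrremfazwtimrm'

rremfazwtrremfazwtimrm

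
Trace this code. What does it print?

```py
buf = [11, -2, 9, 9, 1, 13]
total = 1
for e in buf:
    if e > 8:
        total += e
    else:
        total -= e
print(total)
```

e=11: >8, total = 1+11 = 12
e=-2: not >8, total = 12-(-2) = 14
e=9: >8, total = 14+9 = 23
e=9: >8, total = 23+9 = 32
e=1: not >8, total = 32-1 = 31
e=13: >8, total = 31+13 = 44

44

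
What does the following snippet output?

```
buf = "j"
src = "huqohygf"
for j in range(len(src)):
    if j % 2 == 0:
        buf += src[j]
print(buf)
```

jhqhg

j=0: add 'h' → 'jh'
j=1: skip
j=2: add 'q' → 'jhq'
j=3: skip
j=4: add 'h' → 'jhqh'
j=5: skip
j=6: add 'g' → 'jhqhg'
j=7: skip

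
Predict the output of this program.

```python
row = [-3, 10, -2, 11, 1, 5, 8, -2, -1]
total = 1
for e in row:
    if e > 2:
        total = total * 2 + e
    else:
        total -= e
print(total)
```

221

e=-3: not >2, total = 1-(-3) = 4
e=10: >2, total = 4*2+10 = 18
e=-2: not >2, total = 18-(-2) = 20
e=11: >2, total = 20*2+11 = 51
e=1: not >2, total = 51-1 = 50
e=5: >2, total = 50*2+5 = 105
e=8: >2, total = 105*2+8 = 218
e=-2: not >2, total = 218-(-2) = 220
e=-1: not >2, total = 220-(-1) = 221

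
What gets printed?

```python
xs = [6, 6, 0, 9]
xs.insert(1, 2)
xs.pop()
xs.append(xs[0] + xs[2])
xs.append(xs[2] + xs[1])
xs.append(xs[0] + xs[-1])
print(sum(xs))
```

48

insert 2 at 1 → [6, 2, 6, 0, 9]
pop() removes 9 → [6, 2, 6, 0]
append xs[0]+xs[2] = 6+6 = 12 → [6, 2, 6, 0, 12]
append xs[2]+xs[1] = 6+2 = 8 → [6, 2, 6, 0, 12, 8]
append xs[0]+xs[-1] = 6+8 = 14 → [6, 2, 6, 0, 12, 8, 14]
sum = 48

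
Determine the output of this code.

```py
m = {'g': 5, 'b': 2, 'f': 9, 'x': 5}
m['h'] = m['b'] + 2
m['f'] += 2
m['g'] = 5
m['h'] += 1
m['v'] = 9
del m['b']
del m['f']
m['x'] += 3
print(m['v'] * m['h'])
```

m['h'] = m['b']+2 = 4 → {'g': 5, 'b': 2, 'f': 9, 'x': 5, 'h': 4}
m['f'] = 9+2 = 11 → {'g': 5, 'b': 2, 'f': 11, 'x': 5, 'h': 4}
m['g'] = 5 → {'g': 5, 'b': 2, 'f': 11, 'x': 5, 'h': 4}
m['h'] = 4+1 = 5 → {'g': 5, 'b': 2, 'f': 11, 'x': 5, 'h': 5}
m['v'] = 9 → {'g': 5, 'b': 2, 'f': 11, 'x': 5, 'h': 5, 'v': 9}
del 'b' → {'g': 5, 'f': 11, 'x': 5, 'h': 5, 'v': 9}
del 'f' → {'g': 5, 'x': 5, 'h': 5, 'v': 9}
m['x'] = 5+3 = 8 → {'g': 5, 'x': 8, 'h': 5, 'v': 9}
m['v']*m['h'] = 9*5 = 45

45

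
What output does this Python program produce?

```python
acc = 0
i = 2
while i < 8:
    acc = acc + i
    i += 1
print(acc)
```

i=2: acc = 0+2 = 2
i=3: acc = 2+3 = 5
i=4: acc = 5+4 = 9
i=5: acc = 9+5 = 14
i=6: acc = 14+6 = 20
i=7: acc = 20+7 = 27

27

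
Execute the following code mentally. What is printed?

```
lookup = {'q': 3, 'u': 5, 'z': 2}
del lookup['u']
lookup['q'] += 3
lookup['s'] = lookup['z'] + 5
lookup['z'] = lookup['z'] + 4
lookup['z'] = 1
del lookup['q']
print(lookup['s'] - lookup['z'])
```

del 'u' → {'q': 3, 'z': 2}
lookup['q'] = 3+3 = 6 → {'q': 6, 'z': 2}
lookup['s'] = lookup['z']+5 = 7 → {'q': 6, 'z': 2, 's': 7}
lookup['z'] = lookup['z']+4 = 6 → {'q': 6, 'z': 6, 's': 7}
lookup['z'] = 1 → {'q': 6, 'z': 1, 's': 7}
del 'q' → {'z': 1, 's': 7}
lookup['s']-lookup['z'] = 7-1 = 6

6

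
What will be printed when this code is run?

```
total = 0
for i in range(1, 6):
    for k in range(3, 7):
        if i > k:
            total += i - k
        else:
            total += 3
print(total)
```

i=1,k=3: not 1>3, total = 0+3 = 3
i=1,k=4: not 1>4, total = 3+3 = 6
i=1,k=5: not 1>5, total = 6+3 = 9
i=1,k=6: not 1>6, total = 9+3 = 12
i=2,k=3: not 2>3, total = 12+3 = 15
i=2,k=4: not 2>4, total = 15+3 = 18
i=2,k=5: not 2>5, total = 18+3 = 21
i=2,k=6: not 2>6, total = 21+3 = 24
i=3,k=3: not 3>3, total = 24+3 = 27
i=3,k=4: not 3>4, total = 27+3 = 30
i=3,k=5: not 3>5, total = 30+3 = 33
i=3,k=6: not 3>6, total = 33+3 = 36
i=4,k=3: 4>3, total = 36+1 = 37
i=4,k=4: not 4>4, total = 37+3 = 40
i=4,k=5: not 4>5, total = 40+3 = 43
i=4,k=6: not 4>6, total = 43+3 = 46
i=5,k=3: 5>3, total = 46+2 = 48
i=5,k=4: 5>4, total = 48+1 = 49
i=5,k=5: not 5>5, total = 49+3 = 52
i=5,k=6: not 5>6, total = 52+3 = 55

55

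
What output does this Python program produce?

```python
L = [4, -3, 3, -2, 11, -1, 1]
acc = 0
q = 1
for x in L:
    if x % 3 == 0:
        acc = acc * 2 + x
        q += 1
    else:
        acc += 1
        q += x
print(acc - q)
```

-11

x=4: not %3==0, acc = 0+1 = 1; q=5
x=-3: %3==0, acc = 1*2+(-3) = -1; q=6
x=3: %3==0, acc = (-1)*2+3 = 1; q=7
x=-2: not %3==0, acc = 1+1 = 2; q=5
x=11: not %3==0, acc = 2+1 = 3; q=16
x=-1: not %3==0, acc = 3+1 = 4; q=15
x=1: not %3==0, acc = 4+1 = 5; q=16
acc-q = 5-16 = -11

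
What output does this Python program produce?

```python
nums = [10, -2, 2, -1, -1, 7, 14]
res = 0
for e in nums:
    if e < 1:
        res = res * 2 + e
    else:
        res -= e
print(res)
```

e=10: not <1, res = 0-10 = -10
e=-2: <1, res = (-10)*2+(-2) = -22
e=2: not <1, res = (-22)-2 = -24
e=-1: <1, res = (-24)*2+(-1) = -49
e=-1: <1, res = (-49)*2+(-1) = -99
e=7: not <1, res = (-99)-7 = -106
e=14: not <1, res = (-106)-14 = -120

-120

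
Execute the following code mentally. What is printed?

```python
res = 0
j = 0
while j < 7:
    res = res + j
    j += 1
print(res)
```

21

j=0: res = 0+0 = 0
j=1: res = 0+1 = 1
j=2: res = 1+2 = 3
j=3: res = 3+3 = 6
j=4: res = 6+4 = 10
j=5: res = 10+5 = 15
j=6: res = 15+6 = 21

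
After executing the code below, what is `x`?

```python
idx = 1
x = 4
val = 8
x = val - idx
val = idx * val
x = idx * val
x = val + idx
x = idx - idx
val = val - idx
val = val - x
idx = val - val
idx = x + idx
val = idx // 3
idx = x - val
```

x = 8-1 = 7
val = 1*8 = 8
x = 1*8 = 8
x = 8+1 = 9
x = 1-1 = 0
val = 8-1 = 7
val = 7-0 = 7
idx = 7-7 = 0
idx = 0+0 = 0
val = 0//3 = 0
idx = 0-0 = 0

0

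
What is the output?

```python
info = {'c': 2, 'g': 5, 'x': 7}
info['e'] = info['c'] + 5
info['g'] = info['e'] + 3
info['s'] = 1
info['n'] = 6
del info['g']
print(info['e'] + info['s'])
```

8

info['e'] = info['c']+5 = 7 → {'c': 2, 'g': 5, 'x': 7, 'e': 7}
info['g'] = info['e']+3 = 10 → {'c': 2, 'g': 10, 'x': 7, 'e': 7}
info['s'] = 1 → {'c': 2, 'g': 10, 'x': 7, 'e': 7, 's': 1}
info['n'] = 6 → {'c': 2, 'g': 10, 'x': 7, 'e': 7, 's': 1, 'n': 6}
del 'g' → {'c': 2, 'x': 7, 'e': 7, 's': 1, 'n': 6}
info['e']+info['s'] = 7+1 = 8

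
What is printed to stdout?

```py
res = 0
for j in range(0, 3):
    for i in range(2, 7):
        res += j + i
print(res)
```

75

j=0,i=2: res = 0+2 = 2
j=0,i=3: res = 2+3 = 5
j=0,i=4: res = 5+4 = 9
j=0,i=5: res = 9+5 = 14
j=0,i=6: res = 14+6 = 20
j=1,i=2: res = 20+3 = 23
j=1,i=3: res = 23+4 = 27
j=1,i=4: res = 27+5 = 32
j=1,i=5: res = 32+6 = 38
j=1,i=6: res = 38+7 = 45
j=2,i=2: res = 45+4 = 49
j=2,i=3: res = 49+5 = 54
j=2,i=4: res = 54+6 = 60
j=2,i=5: res = 60+7 = 67
j=2,i=6: res = 67+8 = 75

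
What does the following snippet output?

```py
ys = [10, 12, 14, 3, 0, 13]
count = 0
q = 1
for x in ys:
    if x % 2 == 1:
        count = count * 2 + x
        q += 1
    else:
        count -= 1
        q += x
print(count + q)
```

x=10: not odd, count = 0-1 = -1; q=11
x=12: not odd, count = (-1)-1 = -2; q=23
x=14: not odd, count = (-2)-1 = -3; q=37
x=3: odd, count = (-3)*2+3 = -3; q=38
x=0: not odd, count = (-3)-1 = -4; q=38
x=13: odd, count = (-4)*2+13 = 5; q=39
count+q = 5+39 = 44

44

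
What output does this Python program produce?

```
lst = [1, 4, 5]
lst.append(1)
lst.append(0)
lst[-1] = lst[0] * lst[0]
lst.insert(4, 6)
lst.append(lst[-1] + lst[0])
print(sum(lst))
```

append 1 → [1, 4, 5, 1]
append 0 → [1, 4, 5, 1, 0]
lst[-1] = lst[0]*lst[0] = 1*1 = 1 → [1, 4, 5, 1, 1]
insert 6 at 4 → [1, 4, 5, 1, 6, 1]
append lst[-1]+lst[0] = 1+1 = 2 → [1, 4, 5, 1, 6, 1, 2]
sum = 20

20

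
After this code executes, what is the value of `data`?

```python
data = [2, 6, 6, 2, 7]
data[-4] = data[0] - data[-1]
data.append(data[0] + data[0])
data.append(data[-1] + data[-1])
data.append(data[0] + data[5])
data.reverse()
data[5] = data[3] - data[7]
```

[6, 8, 4, 7, 2, 5, -5, 2]

data[-4] = data[0]-data[-1] = 2-7 = -5 → [2, -5, 6, 2, 7]
append data[0]+data[0] = 2+2 = 4 → [2, -5, 6, 2, 7, 4]
append data[-1]+data[-1] = 4+4 = 8 → [2, -5, 6, 2, 7, 4, 8]
append data[0]+data[5] = 2+4 = 6 → [2, -5, 6, 2, 7, 4, 8, 6]
reverse → [6, 8, 4, 7, 2, 6, -5, 2]
data[5] = data[3]-data[7] = 7-2 = 5 → [6, 8, 4, 7, 2, 5, -5, 2]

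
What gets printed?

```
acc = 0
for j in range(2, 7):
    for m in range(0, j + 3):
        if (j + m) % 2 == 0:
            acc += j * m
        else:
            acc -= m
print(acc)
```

j=2,m=0: even sum, acc = 0+0 = 0
j=2,m=1: odd sum, acc = 0-1 = -1
j=2,m=2: even sum, acc = (-1)+4 = 3
j=2,m=3: odd sum, acc = 3-3 = 0
j=2,m=4: even sum, acc = 0+8 = 8
j=3,m=0: odd sum, acc = 8-0 = 8
j=3,m=1: even sum, acc = 8+3 = 11
j=3,m=2: odd sum, acc = 11-2 = 9
j=3,m=3: even sum, acc = 9+9 = 18
j=3,m=4: odd sum, acc = 18-4 = 14
j=3,m=5: even sum, acc = 14+15 = 29
j=4,m=0: even sum, acc = 29+0 = 29
j=4,m=1: odd sum, acc = 29-1 = 28
j=4,m=2: even sum, acc = 28+8 = 36
j=4,m=3: odd sum, acc = 36-3 = 33
j=4,m=4: even sum, acc = 33+16 = 49
j=4,m=5: odd sum, acc = 49-5 = 44
j=4,m=6: even sum, acc = 44+24 = 68
j=5,m=0: odd sum, acc = 68-0 = 68
j=5,m=1: even sum, acc = 68+5 = 73
j=5,m=2: odd sum, acc = 73-2 = 71
j=5,m=3: even sum, acc = 71+15 = 86
j=5,m=4: odd sum, acc = 86-4 = 82
j=5,m=5: even sum, acc = 82+25 = 107
j=5,m=6: odd sum, acc = 107-6 = 101
j=5,m=7: even sum, acc = 101+35 = 136
j=6,m=0: even sum, acc = 136+0 = 136
j=6,m=1: odd sum, acc = 136-1 = 135
j=6,m=2: even sum, acc = 135+12 = 147
j=6,m=3: odd sum, acc = 147-3 = 144
j=6,m=4: even sum, acc = 144+24 = 168
j=6,m=5: odd sum, acc = 168-5 = 163
j=6,m=6: even sum, acc = 163+36 = 199
j=6,m=7: odd sum, acc = 199-7 = 192
j=6,m=8: even sum, acc = 192+48 = 240

240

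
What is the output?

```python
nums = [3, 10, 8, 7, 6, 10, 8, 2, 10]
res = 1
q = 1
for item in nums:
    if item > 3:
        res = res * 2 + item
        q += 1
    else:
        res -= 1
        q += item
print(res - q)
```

1107

item=3: not >3, res = 1-1 = 0; q=4
item=10: >3, res = 0*2+10 = 10; q=5
item=8: >3, res = 10*2+8 = 28; q=6
item=7: >3, res = 28*2+7 = 63; q=7
item=6: >3, res = 63*2+6 = 132; q=8
item=10: >3, res = 132*2+10 = 274; q=9
item=8: >3, res = 274*2+8 = 556; q=10
item=2: not >3, res = 556-1 = 555; q=12
item=10: >3, res = 555*2+10 = 1120; q=13
res-q = 1120-13 = 1107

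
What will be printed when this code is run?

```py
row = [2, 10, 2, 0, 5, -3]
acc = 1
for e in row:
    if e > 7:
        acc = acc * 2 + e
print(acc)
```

e=2: not >7
e=10: >7, acc = 1*2+10 = 12
e=2: not >7
e=0: not >7
e=5: not >7
e=-3: not >7

12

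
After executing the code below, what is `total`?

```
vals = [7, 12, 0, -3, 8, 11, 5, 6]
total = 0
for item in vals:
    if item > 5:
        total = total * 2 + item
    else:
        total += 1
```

item=7: >5, total = 0*2+7 = 7
item=12: >5, total = 7*2+12 = 26
item=0: not >5, total = 26+1 = 27
item=-3: not >5, total = 27+1 = 28
item=8: >5, total = 28*2+8 = 64
item=11: >5, total = 64*2+11 = 139
item=5: not >5, total = 139+1 = 140
item=6: >5, total = 140*2+6 = 286

286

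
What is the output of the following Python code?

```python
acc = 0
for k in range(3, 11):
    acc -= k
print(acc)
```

-52

k=3: acc = 0-3 = -3
k=4: acc = (-3)-4 = -7
k=5: acc = (-7)-5 = -12
k=6: acc = (-12)-6 = -18
k=7: acc = (-18)-7 = -25
k=8: acc = (-25)-8 = -33
k=9: acc = (-33)-9 = -42
k=10: acc = (-42)-10 = -52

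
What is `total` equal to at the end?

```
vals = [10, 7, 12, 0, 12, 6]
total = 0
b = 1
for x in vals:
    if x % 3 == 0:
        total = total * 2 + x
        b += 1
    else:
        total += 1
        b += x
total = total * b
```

3476

x=10: not %3==0, total = 0+1 = 1; b=11
x=7: not %3==0, total = 1+1 = 2; b=18
x=12: %3==0, total = 2*2+12 = 16; b=19
x=0: %3==0, total = 16*2+0 = 32; b=20
x=12: %3==0, total = 32*2+12 = 76; b=21
x=6: %3==0, total = 76*2+6 = 158; b=22
total*b = 158*22 = 3476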